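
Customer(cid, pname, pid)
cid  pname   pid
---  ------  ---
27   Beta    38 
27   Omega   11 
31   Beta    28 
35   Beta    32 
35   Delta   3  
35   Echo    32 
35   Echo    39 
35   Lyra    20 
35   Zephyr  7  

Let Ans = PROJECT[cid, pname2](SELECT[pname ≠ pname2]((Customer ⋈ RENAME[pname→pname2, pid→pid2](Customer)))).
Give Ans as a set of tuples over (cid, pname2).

{(27, Beta), (27, Omega), (35, Beta), (35, Delta), (35, Echo), (35, Lyra), (35, Zephyr)}

ρ[pname→pname2, pid→pid2]: schema becomes (cid, pname2, pid2); tuples unchanged.
Joining Customer and RENAME[pname→pname2, pid→pid2](Customer) on cid yields {(27, Beta, 38, Beta, 38), (27, Beta, 38, Omega, 11), (27, Omega, 11, Beta, 38), (27, Omega, 11, Omega, 11), (31, Beta, 28, Beta, 28), (35, Beta, 32, Beta, 32), (35, Beta, 32, Delta, 3), (35, Beta, 32, Echo, 32), (35, Beta, 32, Echo, 39), (35, Beta, 32, Lyra, 20), (35, Beta, 32, Zephyr, 7), (35, Delta, 3, Beta, 32), (35, Delta, 3, Delta, 3), (35, Delta, 3, Echo, 32), (35, Delta, 3, Echo, 39), (35, Delta, 3, Lyra, 20), (35, Delta, 3, Zephyr, 7), (35, Echo, 32, Beta, 32), (35, Echo, 32, Delta, 3), (35, Echo, 32, Echo, 32), (35, Echo, 32, Echo, 39), (35, Echo, 32, Lyra, 20), (35, Echo, 32, Zephyr, 7), (35, Echo, 39, Beta, 32), (35, Echo, 39, Delta, 3), (35, Echo, 39, Echo, 32), (35, Echo, 39, Echo, 39), (35, Echo, 39, Lyra, 20), (35, Echo, 39, Zephyr, 7), (35, Lyra, 20, Beta, 32), (35, Lyra, 20, Delta, 3), (35, Lyra, 20, Echo, 32), (35, Lyra, 20, Echo, 39), (35, Lyra, 20, Lyra, 20), (35, Lyra, 20, Zephyr, 7), (35, Zephyr, 7, Beta, 32), (35, Zephyr, 7, Delta, 3), (35, Zephyr, 7, Echo, 32), (35, Zephyr, 7, Echo, 39), (35, Zephyr, 7, Lyra, 20), (35, Zephyr, 7, Zephyr, 7)}.
Filtering on pname ≠ pname2 leaves {(27, Beta, 38, Omega, 11), (27, Omega, 11, Beta, 38), (35, Beta, 32, Delta, 3), (35, Beta, 32, Echo, 32), (35, Beta, 32, Echo, 39), (35, Beta, 32, Lyra, 20), (35, Beta, 32, Zephyr, 7), (35, Delta, 3, Beta, 32), (35, Delta, 3, Echo, 32), (35, Delta, 3, Echo, 39), (35, Delta, 3, Lyra, 20), (35, Delta, 3, Zephyr, 7), (35, Echo, 32, Beta, 32), (35, Echo, 32, Delta, 3), (35, Echo, 32, Lyra, 20), (35, Echo, 32, Zephyr, 7), (35, Echo, 39, Beta, 32), (35, Echo, 39, Delta, 3), (35, Echo, 39, Lyra, 20), (35, Echo, 39, Zephyr, 7), (35, Lyra, 20, Beta, 32), (35, Lyra, 20, Delta, 3), (35, Lyra, 20, Echo, 32), (35, Lyra, 20, Echo, 39), (35, Lyra, 20, Zephyr, 7), (35, Zephyr, 7, Beta, 32), (35, Zephyr, 7, Delta, 3), (35, Zephyr, 7, Echo, 32), (35, Zephyr, 7, Echo, 39), (35, Zephyr, 7, Lyra, 20)}.
π_{cid, pname2} gives {(27, Beta), (27, Omega), (35, Beta), (35, Delta), (35, Echo), (35, Lyra), (35, Zephyr)} (23 duplicate(s) eliminated).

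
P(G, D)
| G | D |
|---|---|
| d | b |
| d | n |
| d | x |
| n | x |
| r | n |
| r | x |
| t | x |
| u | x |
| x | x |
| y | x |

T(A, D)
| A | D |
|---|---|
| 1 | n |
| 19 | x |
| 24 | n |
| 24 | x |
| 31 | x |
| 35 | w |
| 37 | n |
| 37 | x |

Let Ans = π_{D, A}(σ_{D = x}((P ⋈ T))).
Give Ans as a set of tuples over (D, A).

{(x, 19), (x, 24), (x, 31), (x, 37)}

Joining P and T on D yields {(d, n, 1), (d, n, 24), (d, n, 37), (d, x, 19), (d, x, 24), (d, x, 31), (d, x, 37), (n, x, 19), (n, x, 24), (n, x, 31), (n, x, 37), (r, n, 1), (r, n, 24), (r, n, 37), (r, x, 19), (r, x, 24), (r, x, 31), (r, x, 37), (t, x, 19), (t, x, 24), (t, x, 31), (t, x, 37), (u, x, 19), (u, x, 24), (u, x, 31), (u, x, 37), (x, x, 19), (x, x, 24), (x, x, 31), (x, x, 37), (y, x, 19), (y, x, 24), (y, x, 31), (y, x, 37)}.
σ[D = x]: keep tuples satisfying D = x → {(d, x, 19), (d, x, 24), (d, x, 31), (d, x, 37), (n, x, 19), (n, x, 24), (n, x, 31), (n, x, 37), (r, x, 19), (r, x, 24), (r, x, 31), (r, x, 37), (t, x, 19), (t, x, 24), (t, x, 31), (t, x, 37), (u, x, 19), (u, x, 24), (u, x, 31), (u, x, 37), (x, x, 19), (x, x, 24), (x, x, 31), (x, x, 37), (y, x, 19), (y, x, 24), (y, x, 31), (y, x, 37)}
π_{D, A} gives {(x, 19), (x, 24), (x, 31), (x, 37)} (24 duplicate(s) eliminated).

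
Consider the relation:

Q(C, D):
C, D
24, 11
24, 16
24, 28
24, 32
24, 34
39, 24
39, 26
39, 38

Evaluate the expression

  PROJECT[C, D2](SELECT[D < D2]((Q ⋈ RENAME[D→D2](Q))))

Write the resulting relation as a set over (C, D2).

ρ[D→D2]: schema becomes (C, D2); tuples unchanged.
Joining Q and RENAME[D→D2](Q) on C yields {(24, 11, 11), (24, 11, 16), (24, 11, 28), (24, 11, 32), (24, 11, 34), (24, 16, 11), (24, 16, 16), (24, 16, 28), (24, 16, 32), (24, 16, 34), (24, 28, 11), (24, 28, 16), (24, 28, 28), (24, 28, 32), (24, 28, 34), (24, 32, 11), (24, 32, 16), (24, 32, 28), (24, 32, 32), (24, 32, 34), (24, 34, 11), (24, 34, 16), (24, 34, 28), (24, 34, 32), (24, 34, 34), (39, 24, 24), (39, 24, 26), (39, 24, 38), (39, 26, 24), (39, 26, 26), (39, 26, 38), (39, 38, 24), (39, 38, 26), (39, 38, 38)}.
Apply σ_{D < D2}; surviving tuples: {(24, 11, 16), (24, 11, 28), (24, 11, 32), (24, 11, 34), (24, 16, 28), (24, 16, 32), (24, 16, 34), (24, 28, 32), (24, 28, 34), (24, 32, 34), (39, 24, 26), (39, 24, 38), (39, 26, 38)}
π_{C, D2} gives {(24, 16), (24, 28), (24, 32), (24, 34), (39, 26), (39, 38)} (7 duplicate(s) eliminated).

{(24, 16), (24, 28), (24, 32), (24, 34), (39, 26), (39, 38)}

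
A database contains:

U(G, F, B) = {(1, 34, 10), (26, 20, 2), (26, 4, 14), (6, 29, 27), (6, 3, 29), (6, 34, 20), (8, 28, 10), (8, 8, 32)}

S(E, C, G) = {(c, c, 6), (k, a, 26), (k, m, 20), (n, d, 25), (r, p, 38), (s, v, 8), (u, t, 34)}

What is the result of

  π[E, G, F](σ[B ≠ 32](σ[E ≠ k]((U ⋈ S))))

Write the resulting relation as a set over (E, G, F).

{(c, 6, 29), (c, 6, 3), (c, 6, 34), (s, 8, 28)}

Joining U and S on G yields {(26, 20, 2, k, a), (26, 4, 14, k, a), (6, 29, 27, c, c), (6, 3, 29, c, c), (6, 34, 20, c, c), (8, 28, 10, s, v), (8, 8, 32, s, v)}.
Apply σ_{E ≠ k}; surviving tuples: {(6, 29, 27, c, c), (6, 3, 29, c, c), (6, 34, 20, c, c), (8, 28, 10, s, v), (8, 8, 32, s, v)}
Apply σ_{B ≠ 32}; surviving tuples: {(6, 29, 27, c, c), (6, 3, 29, c, c), (6, 34, 20, c, c), (8, 28, 10, s, v)}
π[E, G, F]: project onto (E, G, F) → {(c, 6, 29), (c, 6, 3), (c, 6, 34), (s, 8, 28)}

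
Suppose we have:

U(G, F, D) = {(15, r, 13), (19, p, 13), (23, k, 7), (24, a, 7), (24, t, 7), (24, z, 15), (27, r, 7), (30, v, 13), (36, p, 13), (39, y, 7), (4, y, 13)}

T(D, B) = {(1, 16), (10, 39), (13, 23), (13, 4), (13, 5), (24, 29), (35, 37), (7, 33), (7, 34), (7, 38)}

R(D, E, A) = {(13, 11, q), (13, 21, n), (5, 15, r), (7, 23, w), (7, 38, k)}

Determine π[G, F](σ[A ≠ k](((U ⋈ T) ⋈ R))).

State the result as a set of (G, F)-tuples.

U ⋈ T (natural join on D): {(15, r, 13, 23), (15, r, 13, 4), (15, r, 13, 5), (19, p, 13, 23), (19, p, 13, 4), (19, p, 13, 5), (23, k, 7, 33), (23, k, 7, 34), (23, k, 7, 38), (24, a, 7, 33), (24, a, 7, 34), (24, a, 7, 38), (24, t, 7, 33), (24, t, 7, 34), (24, t, 7, 38), (27, r, 7, 33), (27, r, 7, 34), (27, r, 7, 38), (30, v, 13, 23), (30, v, 13, 4), (30, v, 13, 5), (36, p, 13, 23), (36, p, 13, 4), (36, p, 13, 5), (39, y, 7, 33), (39, y, 7, 34), (39, y, 7, 38), (4, y, 13, 23), (4, y, 13, 4), (4, y, 13, 5)}
(U ⋈ T) ⋈ R (natural join on D): {(15, r, 13, 23, 11, q), (15, r, 13, 23, 21, n), (15, r, 13, 4, 11, q), (15, r, 13, 4, 21, n), (15, r, 13, 5, 11, q), (15, r, 13, 5, 21, n), (19, p, 13, 23, 11, q), (19, p, 13, 23, 21, n), (19, p, 13, 4, 11, q), (19, p, 13, 4, 21, n), (19, p, 13, 5, 11, q), (19, p, 13, 5, 21, n), (23, k, 7, 33, 23, w), (23, k, 7, 33, 38, k), (23, k, 7, 34, 23, w), (23, k, 7, 34, 38, k), (23, k, 7, 38, 23, w), (23, k, 7, 38, 38, k), (24, a, 7, 33, 23, w), (24, a, 7, 33, 38, k), (24, a, 7, 34, 23, w), (24, a, 7, 34, 38, k), (24, a, 7, 38, 23, w), (24, a, 7, 38, 38, k), (24, t, 7, 33, 23, w), (24, t, 7, 33, 38, k), (24, t, 7, 34, 23, w), (24, t, 7, 34, 38, k), (24, t, 7, 38, 23, w), (24, t, 7, 38, 38, k), (27, r, 7, 33, 23, w), (27, r, 7, 33, 38, k), (27, r, 7, 34, 23, w), (27, r, 7, 34, 38, k), (27, r, 7, 38, 23, w), (27, r, 7, 38, 38, k), (30, v, 13, 23, 11, q), (30, v, 13, 23, 21, n), (30, v, 13, 4, 11, q), (30, v, 13, 4, 21, n), (30, v, 13, 5, 11, q), (30, v, 13, 5, 21, n), (36, p, 13, 23, 11, q), (36, p, 13, 23, 21, n), (36, p, 13, 4, 11, q), (36, p, 13, 4, 21, n), (36, p, 13, 5, 11, q), (36, p, 13, 5, 21, n), (39, y, 7, 33, 23, w), (39, y, 7, 33, 38, k), (39, y, 7, 34, 23, w), (39, y, 7, 34, 38, k), (39, y, 7, 38, 23, w), (39, y, 7, 38, 38, k), (4, y, 13, 23, 11, q), (4, y, 13, 23, 21, n), (4, y, 13, 4, 11, q), (4, y, 13, 4, 21, n), (4, y, 13, 5, 11, q), (4, y, 13, 5, 21, n)}
Apply σ_{A ≠ k}; surviving tuples: {(15, r, 13, 23, 11, q), (15, r, 13, 23, 21, n), (15, r, 13, 4, 11, q), (15, r, 13, 4, 21, n), (15, r, 13, 5, 11, q), (15, r, 13, 5, 21, n), (19, p, 13, 23, 11, q), (19, p, 13, 23, 21, n), (19, p, 13, 4, 11, q), (19, p, 13, 4, 21, n), (19, p, 13, 5, 11, q), (19, p, 13, 5, 21, n), (23, k, 7, 33, 23, w), (23, k, 7, 34, 23, w), (23, k, 7, 38, 23, w), (24, a, 7, 33, 23, w), (24, a, 7, 34, 23, w), (24, a, 7, 38, 23, w), (24, t, 7, 33, 23, w), (24, t, 7, 34, 23, w), (24, t, 7, 38, 23, w), (27, r, 7, 33, 23, w), (27, r, 7, 34, 23, w), (27, r, 7, 38, 23, w), (30, v, 13, 23, 11, q), (30, v, 13, 23, 21, n), (30, v, 13, 4, 11, q), (30, v, 13, 4, 21, n), (30, v, 13, 5, 11, q), (30, v, 13, 5, 21, n), (36, p, 13, 23, 11, q), (36, p, 13, 23, 21, n), (36, p, 13, 4, 11, q), (36, p, 13, 4, 21, n), (36, p, 13, 5, 11, q), (36, p, 13, 5, 21, n), (39, y, 7, 33, 23, w), (39, y, 7, 34, 23, w), (39, y, 7, 38, 23, w), (4, y, 13, 23, 11, q), (4, y, 13, 23, 21, n), (4, y, 13, 4, 11, q), (4, y, 13, 4, 21, n), (4, y, 13, 5, 11, q), (4, y, 13, 5, 21, n)}
π_{G, F} gives {(15, r), (19, p), (23, k), (24, a), (24, t), (27, r), (30, v), (36, p), (39, y), (4, y)} (35 duplicate(s) eliminated).

{(15, r), (19, p), (23, k), (24, a), (24, t), (27, r), (30, v), (36, p), (39, y), (4, y)}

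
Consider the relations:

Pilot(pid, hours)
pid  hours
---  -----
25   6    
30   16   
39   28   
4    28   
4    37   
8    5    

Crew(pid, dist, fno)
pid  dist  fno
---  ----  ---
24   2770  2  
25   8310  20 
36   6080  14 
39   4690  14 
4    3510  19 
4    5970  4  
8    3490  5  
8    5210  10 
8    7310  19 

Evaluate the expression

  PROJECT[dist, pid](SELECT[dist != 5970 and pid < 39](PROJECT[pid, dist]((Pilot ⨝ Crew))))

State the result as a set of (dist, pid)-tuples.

{(3490, 8), (3510, 4), (5210, 8), (7310, 8), (8310, 25)}

Natural join on pid: {(25, 6, 8310, 20), (39, 28, 4690, 14), (4, 28, 3510, 19), (4, 28, 5970, 4), (4, 37, 3510, 19), (4, 37, 5970, 4), (8, 5, 3490, 5), (8, 5, 5210, 10), (8, 5, 7310, 19)}
Projecting to pid, dist (2 duplicate(s) eliminated): {(25, 8310), (39, 4690), (4, 3510), (4, 5970), (8, 3490), (8, 5210), (8, 7310)}
Apply σ_{dist != 5970 and pid < 39}; surviving tuples: {(25, 8310), (4, 3510), (8, 3490), (8, 5210), (8, 7310)}
Projecting to dist, pid: {(3490, 8), (3510, 4), (5210, 8), (7310, 8), (8310, 25)}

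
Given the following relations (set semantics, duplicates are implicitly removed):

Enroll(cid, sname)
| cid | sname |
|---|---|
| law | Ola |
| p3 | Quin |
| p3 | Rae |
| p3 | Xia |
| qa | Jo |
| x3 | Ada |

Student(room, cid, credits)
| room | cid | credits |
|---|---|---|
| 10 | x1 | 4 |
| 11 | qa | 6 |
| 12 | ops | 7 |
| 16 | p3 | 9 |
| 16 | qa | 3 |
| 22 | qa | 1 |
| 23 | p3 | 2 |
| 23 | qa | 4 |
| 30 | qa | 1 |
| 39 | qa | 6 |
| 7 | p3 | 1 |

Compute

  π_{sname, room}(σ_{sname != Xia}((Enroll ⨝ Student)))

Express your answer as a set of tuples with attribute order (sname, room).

{(Jo, 11), (Jo, 16), (Jo, 22), (Jo, 23), (Jo, 30), (Jo, 39), (Quin, 16), (Quin, 23), (Quin, 7), (Rae, 16), (Rae, 23), (Rae, 7)}

Natural join on cid: {(p3, Quin, 16, 9), (p3, Quin, 23, 2), (p3, Quin, 7, 1), (p3, Rae, 16, 9), (p3, Rae, 23, 2), (p3, Rae, 7, 1), (p3, Xia, 16, 9), (p3, Xia, 23, 2), (p3, Xia, 7, 1), (qa, Jo, 11, 6), (qa, Jo, 16, 3), (qa, Jo, 22, 1), (qa, Jo, 23, 4), (qa, Jo, 30, 1), (qa, Jo, 39, 6)}
Selection sname != Xia: {(p3, Quin, 16, 9), (p3, Quin, 23, 2), (p3, Quin, 7, 1), (p3, Rae, 16, 9), (p3, Rae, 23, 2), (p3, Rae, 7, 1), (qa, Jo, 11, 6), (qa, Jo, 16, 3), (qa, Jo, 22, 1), (qa, Jo, 23, 4), (qa, Jo, 30, 1), (qa, Jo, 39, 6)}
Keep only column(s) sname, room: {(Jo, 11), (Jo, 16), (Jo, 22), (Jo, 23), (Jo, 30), (Jo, 39), (Quin, 16), (Quin, 23), (Quin, 7), (Rae, 16), (Rae, 23), (Rae, 7)}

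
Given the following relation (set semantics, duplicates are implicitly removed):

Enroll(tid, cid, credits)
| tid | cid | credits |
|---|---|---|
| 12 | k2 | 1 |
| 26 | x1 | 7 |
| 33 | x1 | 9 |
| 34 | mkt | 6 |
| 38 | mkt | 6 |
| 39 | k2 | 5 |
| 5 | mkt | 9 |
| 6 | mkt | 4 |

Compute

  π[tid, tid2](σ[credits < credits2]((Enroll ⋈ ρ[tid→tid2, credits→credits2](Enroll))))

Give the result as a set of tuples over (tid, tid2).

ρ[tid→tid2, credits→credits2]: schema becomes (tid2, cid, credits2); tuples unchanged.
Enroll ⋈ ρ[tid→tid2, credits→credits2](Enroll) (natural join on cid): {(12, k2, 1, 12, 1), (12, k2, 1, 39, 5), (26, x1, 7, 26, 7), (26, x1, 7, 33, 9), (33, x1, 9, 26, 7), (33, x1, 9, 33, 9), (34, mkt, 6, 34, 6), (34, mkt, 6, 38, 6), (34, mkt, 6, 5, 9), (34, mkt, 6, 6, 4), (38, mkt, 6, 34, 6), (38, mkt, 6, 38, 6), (38, mkt, 6, 5, 9), (38, mkt, 6, 6, 4), (39, k2, 5, 12, 1), (39, k2, 5, 39, 5), (5, mkt, 9, 34, 6), (5, mkt, 9, 38, 6), (5, mkt, 9, 5, 9), (5, mkt, 9, 6, 4), (6, mkt, 4, 34, 6), (6, mkt, 4, 38, 6), (6, mkt, 4, 5, 9), (6, mkt, 4, 6, 4)}
Filtering on credits < credits2 leaves {(12, k2, 1, 39, 5), (26, x1, 7, 33, 9), (34, mkt, 6, 5, 9), (38, mkt, 6, 5, 9), (6, mkt, 4, 34, 6), (6, mkt, 4, 38, 6), (6, mkt, 4, 5, 9)}.
Keep only column(s) tid, tid2: {(12, 39), (26, 33), (34, 5), (38, 5), (6, 34), (6, 38), (6, 5)}

{(12, 39), (26, 33), (34, 5), (38, 5), (6, 34), (6, 38), (6, 5)}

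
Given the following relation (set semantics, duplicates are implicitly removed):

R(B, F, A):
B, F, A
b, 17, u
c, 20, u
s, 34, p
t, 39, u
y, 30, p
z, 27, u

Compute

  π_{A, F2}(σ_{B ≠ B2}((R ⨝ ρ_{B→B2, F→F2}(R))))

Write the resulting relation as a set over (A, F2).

ρ[B→B2, F→F2]: schema becomes (B2, F2, A); tuples unchanged.
Natural join on A: {(b, 17, u, b, 17), (b, 17, u, c, 20), (b, 17, u, t, 39), (b, 17, u, z, 27), (c, 20, u, b, 17), (c, 20, u, c, 20), (c, 20, u, t, 39), (c, 20, u, z, 27), (s, 34, p, s, 34), (s, 34, p, y, 30), (t, 39, u, b, 17), (t, 39, u, c, 20), (t, 39, u, t, 39), (t, 39, u, z, 27), (y, 30, p, s, 34), (y, 30, p, y, 30), (z, 27, u, b, 17), (z, 27, u, c, 20), (z, 27, u, t, 39), (z, 27, u, z, 27)}
Apply σ_{B ≠ B2}; surviving tuples: {(b, 17, u, c, 20), (b, 17, u, t, 39), (b, 17, u, z, 27), (c, 20, u, b, 17), (c, 20, u, t, 39), (c, 20, u, z, 27), (s, 34, p, y, 30), (t, 39, u, b, 17), (t, 39, u, c, 20), (t, 39, u, z, 27), (y, 30, p, s, 34), (z, 27, u, b, 17), (z, 27, u, c, 20), (z, 27, u, t, 39)}
Keep only column(s) A, F2 (8 duplicate(s) eliminated): {(p, 30), (p, 34), (u, 17), (u, 20), (u, 27), (u, 39)}

{(p, 30), (p, 34), (u, 17), (u, 20), (u, 27), (u, 39)}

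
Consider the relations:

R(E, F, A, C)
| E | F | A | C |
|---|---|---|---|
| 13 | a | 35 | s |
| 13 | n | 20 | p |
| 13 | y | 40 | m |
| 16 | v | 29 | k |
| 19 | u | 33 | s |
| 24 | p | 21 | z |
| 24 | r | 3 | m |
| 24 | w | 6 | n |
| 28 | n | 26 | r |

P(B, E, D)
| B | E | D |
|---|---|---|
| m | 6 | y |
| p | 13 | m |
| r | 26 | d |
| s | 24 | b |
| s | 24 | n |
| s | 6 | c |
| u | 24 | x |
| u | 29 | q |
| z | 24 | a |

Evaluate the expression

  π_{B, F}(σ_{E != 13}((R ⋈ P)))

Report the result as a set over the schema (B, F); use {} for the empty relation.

R ⋈ P (natural join on E): {(13, a, 35, s, p, m), (13, n, 20, p, p, m), (13, y, 40, m, p, m), (24, p, 21, z, s, b), (24, p, 21, z, s, n), (24, p, 21, z, u, x), (24, p, 21, z, z, a), (24, r, 3, m, s, b), (24, r, 3, m, s, n), (24, r, 3, m, u, x), (24, r, 3, m, z, a), (24, w, 6, n, s, b), (24, w, 6, n, s, n), (24, w, 6, n, u, x), (24, w, 6, n, z, a)}
Selection E != 13: {(24, p, 21, z, s, b), (24, p, 21, z, s, n), (24, p, 21, z, u, x), (24, p, 21, z, z, a), (24, r, 3, m, s, b), (24, r, 3, m, s, n), (24, r, 3, m, u, x), (24, r, 3, m, z, a), (24, w, 6, n, s, b), (24, w, 6, n, s, n), (24, w, 6, n, u, x), (24, w, 6, n, z, a)}
π_{B, F} gives {(s, p), (s, r), (s, w), (u, p), (u, r), (u, w), (z, p), (z, r), (z, w)} (3 duplicate(s) eliminated).

{(s, p), (s, r), (s, w), (u, p), (u, r), (u, w), (z, p), (z, r), (z, w)}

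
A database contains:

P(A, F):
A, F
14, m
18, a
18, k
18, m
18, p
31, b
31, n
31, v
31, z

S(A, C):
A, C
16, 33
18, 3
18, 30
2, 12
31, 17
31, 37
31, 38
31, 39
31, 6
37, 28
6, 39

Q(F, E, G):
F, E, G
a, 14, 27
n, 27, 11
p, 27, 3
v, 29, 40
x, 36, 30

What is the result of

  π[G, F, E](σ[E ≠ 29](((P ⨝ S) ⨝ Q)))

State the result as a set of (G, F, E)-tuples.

{(11, n, 27), (27, a, 14), (3, p, 27)}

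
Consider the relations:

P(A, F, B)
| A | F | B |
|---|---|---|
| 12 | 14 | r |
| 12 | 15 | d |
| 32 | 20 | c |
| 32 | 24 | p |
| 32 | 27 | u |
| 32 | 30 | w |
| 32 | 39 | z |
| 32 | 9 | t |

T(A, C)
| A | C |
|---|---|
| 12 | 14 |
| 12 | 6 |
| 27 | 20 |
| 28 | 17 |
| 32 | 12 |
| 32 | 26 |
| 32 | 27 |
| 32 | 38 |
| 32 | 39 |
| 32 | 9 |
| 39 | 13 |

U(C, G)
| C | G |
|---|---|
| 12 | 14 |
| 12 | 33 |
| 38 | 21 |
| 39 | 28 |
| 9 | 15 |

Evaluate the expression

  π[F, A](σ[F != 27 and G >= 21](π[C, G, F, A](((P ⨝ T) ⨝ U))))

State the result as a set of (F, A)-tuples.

Joining P and T on A yields {(12, 14, r, 14), (12, 14, r, 6), (12, 15, d, 14), (12, 15, d, 6), (32, 20, c, 12), (32, 20, c, 26), (32, 20, c, 27), (32, 20, c, 38), (32, 20, c, 39), (32, 20, c, 9), (32, 24, p, 12), (32, 24, p, 26), (32, 24, p, 27), (32, 24, p, 38), (32, 24, p, 39), (32, 24, p, 9), (32, 27, u, 12), (32, 27, u, 26), (32, 27, u, 27), (32, 27, u, 38), (32, 27, u, 39), (32, 27, u, 9), (32, 30, w, 12), (32, 30, w, 26), (32, 30, w, 27), (32, 30, w, 38), (32, 30, w, 39), (32, 30, w, 9), (32, 39, z, 12), (32, 39, z, 26), (32, 39, z, 27), (32, 39, z, 38), (32, 39, z, 39), (32, 39, z, 9), (32, 9, t, 12), (32, 9, t, 26), (32, 9, t, 27), (32, 9, t, 38), (32, 9, t, 39), (32, 9, t, 9)}.
Joining (P ⨝ T) and U on C yields {(32, 20, c, 12, 14), (32, 20, c, 12, 33), (32, 20, c, 38, 21), (32, 20, c, 39, 28), (32, 20, c, 9, 15), (32, 24, p, 12, 14), (32, 24, p, 12, 33), (32, 24, p, 38, 21), (32, 24, p, 39, 28), (32, 24, p, 9, 15), (32, 27, u, 12, 14), (32, 27, u, 12, 33), (32, 27, u, 38, 21), (32, 27, u, 39, 28), (32, 27, u, 9, 15), (32, 30, w, 12, 14), (32, 30, w, 12, 33), (32, 30, w, 38, 21), (32, 30, w, 39, 28), (32, 30, w, 9, 15), (32, 39, z, 12, 14), (32, 39, z, 12, 33), (32, 39, z, 38, 21), (32, 39, z, 39, 28), (32, 39, z, 9, 15), (32, 9, t, 12, 14), (32, 9, t, 12, 33), (32, 9, t, 38, 21), (32, 9, t, 39, 28), (32, 9, t, 9, 15)}.
π[C, G, F, A]: project onto (C, G, F, A) → {(12, 14, 20, 32), (12, 14, 24, 32), (12, 14, 27, 32), (12, 14, 30, 32), (12, 14, 39, 32), (12, 14, 9, 32), (12, 33, 20, 32), (12, 33, 24, 32), (12, 33, 27, 32), (12, 33, 30, 32), (12, 33, 39, 32), (12, 33, 9, 32), (38, 21, 20, 32), (38, 21, 24, 32), (38, 21, 27, 32), (38, 21, 30, 32), (38, 21, 39, 32), (38, 21, 9, 32), (39, 28, 20, 32), (39, 28, 24, 32), (39, 28, 27, 32), (39, 28, 30, 32), (39, 28, 39, 32), (39, 28, 9, 32), (9, 15, 20, 32), (9, 15, 24, 32), (9, 15, 27, 32), (9, 15, 30, 32), (9, 15, 39, 32), (9, 15, 9, 32)}
σ[F != 27 and G >= 21]: keep tuples satisfying F != 27 and G >= 21 → {(12, 33, 20, 32), (12, 33, 24, 32), (12, 33, 30, 32), (12, 33, 39, 32), (12, 33, 9, 32), (38, 21, 20, 32), (38, 21, 24, 32), (38, 21, 30, 32), (38, 21, 39, 32), (38, 21, 9, 32), (39, 28, 20, 32), (39, 28, 24, 32), (39, 28, 30, 32), (39, 28, 39, 32), (39, 28, 9, 32)}
π[F, A]: project onto (F, A) (10 duplicate(s) eliminated) → {(20, 32), (24, 32), (30, 32), (39, 32), (9, 32)}

{(20, 32), (24, 32), (30, 32), (39, 32), (9, 32)}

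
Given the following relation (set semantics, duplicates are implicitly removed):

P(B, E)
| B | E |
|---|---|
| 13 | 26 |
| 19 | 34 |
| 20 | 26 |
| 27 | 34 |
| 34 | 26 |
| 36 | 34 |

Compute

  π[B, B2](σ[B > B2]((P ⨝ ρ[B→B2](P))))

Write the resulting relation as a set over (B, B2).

{(20, 13), (27, 19), (34, 13), (34, 20), (36, 19), (36, 27)}

ρ[B→B2]: schema becomes (B2, E); tuples unchanged.
Natural join on E: {(13, 26, 13), (13, 26, 20), (13, 26, 34), (19, 34, 19), (19, 34, 27), (19, 34, 36), (20, 26, 13), (20, 26, 20), (20, 26, 34), (27, 34, 19), (27, 34, 27), (27, 34, 36), (34, 26, 13), (34, 26, 20), (34, 26, 34), (36, 34, 19), (36, 34, 27), (36, 34, 36)}
Apply σ_{B > B2}; surviving tuples: {(20, 26, 13), (27, 34, 19), (34, 26, 13), (34, 26, 20), (36, 34, 19), (36, 34, 27)}
Keep only column(s) B, B2: {(20, 13), (27, 19), (34, 13), (34, 20), (36, 19), (36, 27)}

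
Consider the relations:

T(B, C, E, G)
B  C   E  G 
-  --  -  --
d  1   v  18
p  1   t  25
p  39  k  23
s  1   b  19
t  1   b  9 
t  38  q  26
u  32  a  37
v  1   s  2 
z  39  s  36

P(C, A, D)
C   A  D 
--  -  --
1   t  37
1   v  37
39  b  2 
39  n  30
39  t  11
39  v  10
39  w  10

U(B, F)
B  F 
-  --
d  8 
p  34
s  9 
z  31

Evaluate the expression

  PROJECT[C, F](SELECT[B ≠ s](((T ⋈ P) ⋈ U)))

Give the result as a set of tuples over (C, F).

T ⋈ P (natural join on C): {(d, 1, v, 18, t, 37), (d, 1, v, 18, v, 37), (p, 1, t, 25, t, 37), (p, 1, t, 25, v, 37), (p, 39, k, 23, b, 2), (p, 39, k, 23, n, 30), (p, 39, k, 23, t, 11), (p, 39, k, 23, v, 10), (p, 39, k, 23, w, 10), (s, 1, b, 19, t, 37), (s, 1, b, 19, v, 37), (t, 1, b, 9, t, 37), (t, 1, b, 9, v, 37), (v, 1, s, 2, t, 37), (v, 1, s, 2, v, 37), (z, 39, s, 36, b, 2), (z, 39, s, 36, n, 30), (z, 39, s, 36, t, 11), (z, 39, s, 36, v, 10), (z, 39, s, 36, w, 10)}
(T ⋈ P) ⋈ U (natural join on B): {(d, 1, v, 18, t, 37, 8), (d, 1, v, 18, v, 37, 8), (p, 1, t, 25, t, 37, 34), (p, 1, t, 25, v, 37, 34), (p, 39, k, 23, b, 2, 34), (p, 39, k, 23, n, 30, 34), (p, 39, k, 23, t, 11, 34), (p, 39, k, 23, v, 10, 34), (p, 39, k, 23, w, 10, 34), (s, 1, b, 19, t, 37, 9), (s, 1, b, 19, v, 37, 9), (z, 39, s, 36, b, 2, 31), (z, 39, s, 36, n, 30, 31), (z, 39, s, 36, t, 11, 31), (z, 39, s, 36, v, 10, 31), (z, 39, s, 36, w, 10, 31)}
Filtering on B ≠ s leaves {(d, 1, v, 18, t, 37, 8), (d, 1, v, 18, v, 37, 8), (p, 1, t, 25, t, 37, 34), (p, 1, t, 25, v, 37, 34), (p, 39, k, 23, b, 2, 34), (p, 39, k, 23, n, 30, 34), (p, 39, k, 23, t, 11, 34), (p, 39, k, 23, v, 10, 34), (p, 39, k, 23, w, 10, 34), (z, 39, s, 36, b, 2, 31), (z, 39, s, 36, n, 30, 31), (z, 39, s, 36, t, 11, 31), (z, 39, s, 36, v, 10, 31), (z, 39, s, 36, w, 10, 31)}.
π[C, F]: project onto (C, F) (10 duplicate(s) eliminated) → {(1, 34), (1, 8), (39, 31), (39, 34)}

{(1, 34), (1, 8), (39, 31), (39, 34)}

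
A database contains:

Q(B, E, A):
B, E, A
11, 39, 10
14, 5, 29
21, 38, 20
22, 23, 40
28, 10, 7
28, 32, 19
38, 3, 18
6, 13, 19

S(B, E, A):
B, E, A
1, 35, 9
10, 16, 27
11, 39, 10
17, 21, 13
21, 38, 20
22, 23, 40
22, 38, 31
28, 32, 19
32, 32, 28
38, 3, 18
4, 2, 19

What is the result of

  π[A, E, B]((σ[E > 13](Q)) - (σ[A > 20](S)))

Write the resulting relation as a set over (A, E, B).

σ[E > 13]: keep tuples satisfying E > 13 → {(11, 39, 10), (21, 38, 20), (22, 23, 40), (28, 32, 19)}
σ[A > 20]: keep tuples satisfying A > 20 → {(10, 16, 27), (22, 23, 40), (22, 38, 31), (32, 32, 28)}
Set difference of the two operands is {(11, 39, 10), (21, 38, 20), (28, 32, 19)}.
π_{A, E, B} gives {(10, 39, 11), (19, 32, 28), (20, 38, 21)}.

{(10, 39, 11), (19, 32, 28), (20, 38, 21)}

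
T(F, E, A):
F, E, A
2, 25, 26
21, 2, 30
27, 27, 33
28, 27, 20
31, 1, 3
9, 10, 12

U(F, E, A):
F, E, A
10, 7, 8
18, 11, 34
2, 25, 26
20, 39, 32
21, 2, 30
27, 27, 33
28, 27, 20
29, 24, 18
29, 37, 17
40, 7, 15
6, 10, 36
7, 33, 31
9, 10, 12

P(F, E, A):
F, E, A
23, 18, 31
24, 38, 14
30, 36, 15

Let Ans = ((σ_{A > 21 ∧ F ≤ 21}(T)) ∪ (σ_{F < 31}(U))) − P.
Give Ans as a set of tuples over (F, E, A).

Filtering on A > 21 ∧ F ≤ 21 leaves {(2, 25, 26), (21, 2, 30)}.
Filtering on F < 31 leaves {(10, 7, 8), (18, 11, 34), (2, 25, 26), (20, 39, 32), (21, 2, 30), (27, 27, 33), (28, 27, 20), (29, 24, 18), (29, 37, 17), (6, 10, 36), (7, 33, 31), (9, 10, 12)}.
Taking the union: {(10, 7, 8), (18, 11, 34), (2, 25, 26), (20, 39, 32), (21, 2, 30), (27, 27, 33), (28, 27, 20), (29, 24, 18), (29, 37, 17), (6, 10, 36), (7, 33, 31), (9, 10, 12)}
Taking the difference: {(10, 7, 8), (18, 11, 34), (2, 25, 26), (20, 39, 32), (21, 2, 30), (27, 27, 33), (28, 27, 20), (29, 24, 18), (29, 37, 17), (6, 10, 36), (7, 33, 31), (9, 10, 12)}

{(10, 7, 8), (18, 11, 34), (2, 25, 26), (20, 39, 32), (21, 2, 30), (27, 27, 33), (28, 27, 20), (29, 24, 18), (29, 37, 17), (6, 10, 36), (7, 33, 31), (9, 10, 12)}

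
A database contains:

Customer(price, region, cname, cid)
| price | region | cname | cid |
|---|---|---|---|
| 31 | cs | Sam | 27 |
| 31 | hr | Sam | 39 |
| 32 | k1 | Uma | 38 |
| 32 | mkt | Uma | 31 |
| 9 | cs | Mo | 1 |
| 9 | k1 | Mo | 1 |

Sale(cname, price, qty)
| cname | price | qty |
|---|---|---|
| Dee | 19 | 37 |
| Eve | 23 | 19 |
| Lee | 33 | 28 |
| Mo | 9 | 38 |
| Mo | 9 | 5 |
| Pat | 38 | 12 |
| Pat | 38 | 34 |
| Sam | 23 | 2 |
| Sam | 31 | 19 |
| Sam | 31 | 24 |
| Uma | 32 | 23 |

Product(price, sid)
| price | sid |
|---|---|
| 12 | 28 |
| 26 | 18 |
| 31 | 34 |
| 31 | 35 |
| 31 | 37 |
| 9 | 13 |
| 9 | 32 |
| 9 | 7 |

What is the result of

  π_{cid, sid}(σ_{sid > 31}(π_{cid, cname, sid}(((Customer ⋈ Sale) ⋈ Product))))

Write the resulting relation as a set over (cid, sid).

{(1, 32), (27, 34), (27, 35), (27, 37), (39, 34), (39, 35), (39, 37)}

Natural join on price, cname: {(31, cs, Sam, 27, 19), (31, cs, Sam, 27, 24), (31, hr, Sam, 39, 19), (31, hr, Sam, 39, 24), (32, k1, Uma, 38, 23), (32, mkt, Uma, 31, 23), (9, cs, Mo, 1, 38), (9, cs, Mo, 1, 5), (9, k1, Mo, 1, 38), (9, k1, Mo, 1, 5)}
Natural join on price: {(31, cs, Sam, 27, 19, 34), (31, cs, Sam, 27, 19, 35), (31, cs, Sam, 27, 19, 37), (31, cs, Sam, 27, 24, 34), (31, cs, Sam, 27, 24, 35), (31, cs, Sam, 27, 24, 37), (31, hr, Sam, 39, 19, 34), (31, hr, Sam, 39, 19, 35), (31, hr, Sam, 39, 19, 37), (31, hr, Sam, 39, 24, 34), (31, hr, Sam, 39, 24, 35), (31, hr, Sam, 39, 24, 37), (9, cs, Mo, 1, 38, 13), (9, cs, Mo, 1, 38, 32), (9, cs, Mo, 1, 38, 7), (9, cs, Mo, 1, 5, 13), (9, cs, Mo, 1, 5, 32), (9, cs, Mo, 1, 5, 7), (9, k1, Mo, 1, 38, 13), (9, k1, Mo, 1, 38, 32), (9, k1, Mo, 1, 38, 7), (9, k1, Mo, 1, 5, 13), (9, k1, Mo, 1, 5, 32), (9, k1, Mo, 1, 5, 7)}
Projecting to cid, cname, sid (15 duplicate(s) eliminated): {(1, Mo, 13), (1, Mo, 32), (1, Mo, 7), (27, Sam, 34), (27, Sam, 35), (27, Sam, 37), (39, Sam, 34), (39, Sam, 35), (39, Sam, 37)}
Apply σ_{sid > 31}; surviving tuples: {(1, Mo, 32), (27, Sam, 34), (27, Sam, 35), (27, Sam, 37), (39, Sam, 34), (39, Sam, 35), (39, Sam, 37)}
Projecting to cid, sid: {(1, 32), (27, 34), (27, 35), (27, 37), (39, 34), (39, 35), (39, 37)}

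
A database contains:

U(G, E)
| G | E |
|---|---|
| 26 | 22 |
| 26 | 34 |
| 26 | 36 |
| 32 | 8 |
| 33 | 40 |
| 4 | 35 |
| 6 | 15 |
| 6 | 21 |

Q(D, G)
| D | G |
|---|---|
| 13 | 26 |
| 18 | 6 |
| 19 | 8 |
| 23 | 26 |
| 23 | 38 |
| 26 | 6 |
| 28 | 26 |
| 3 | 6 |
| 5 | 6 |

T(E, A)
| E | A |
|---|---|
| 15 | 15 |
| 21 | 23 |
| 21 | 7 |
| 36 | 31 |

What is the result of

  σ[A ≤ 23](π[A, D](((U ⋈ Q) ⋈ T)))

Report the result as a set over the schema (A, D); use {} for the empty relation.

{(15, 18), (15, 26), (15, 3), (15, 5), (23, 18), (23, 26), (23, 3), (23, 5), (7, 18), (7, 26), (7, 3), (7, 5)}

U ⋈ Q (natural join on G): {(26, 22, 13), (26, 22, 23), (26, 22, 28), (26, 34, 13), (26, 34, 23), (26, 34, 28), (26, 36, 13), (26, 36, 23), (26, 36, 28), (6, 15, 18), (6, 15, 26), (6, 15, 3), (6, 15, 5), (6, 21, 18), (6, 21, 26), (6, 21, 3), (6, 21, 5)}
(U ⋈ Q) ⋈ T (natural join on E): {(26, 36, 13, 31), (26, 36, 23, 31), (26, 36, 28, 31), (6, 15, 18, 15), (6, 15, 26, 15), (6, 15, 3, 15), (6, 15, 5, 15), (6, 21, 18, 23), (6, 21, 18, 7), (6, 21, 26, 23), (6, 21, 26, 7), (6, 21, 3, 23), (6, 21, 3, 7), (6, 21, 5, 23), (6, 21, 5, 7)}
π_{A, D} gives {(15, 18), (15, 26), (15, 3), (15, 5), (23, 18), (23, 26), (23, 3), (23, 5), (31, 13), (31, 23), (31, 28), (7, 18), (7, 26), (7, 3), (7, 5)}.
σ[A ≤ 23]: keep tuples satisfying A ≤ 23 → {(15, 18), (15, 26), (15, 3), (15, 5), (23, 18), (23, 26), (23, 3), (23, 5), (7, 18), (7, 26), (7, 3), (7, 5)}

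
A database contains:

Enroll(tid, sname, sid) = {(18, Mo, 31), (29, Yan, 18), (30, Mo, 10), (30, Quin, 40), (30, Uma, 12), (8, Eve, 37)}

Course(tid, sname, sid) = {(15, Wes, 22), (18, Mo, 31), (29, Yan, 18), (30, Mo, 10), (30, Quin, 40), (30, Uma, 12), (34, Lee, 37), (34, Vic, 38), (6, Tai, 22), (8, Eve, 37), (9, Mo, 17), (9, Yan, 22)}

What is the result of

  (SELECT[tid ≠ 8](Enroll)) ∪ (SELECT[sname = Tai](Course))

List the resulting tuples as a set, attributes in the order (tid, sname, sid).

{(18, Mo, 31), (29, Yan, 18), (30, Mo, 10), (30, Quin, 40), (30, Uma, 12), (6, Tai, 22)}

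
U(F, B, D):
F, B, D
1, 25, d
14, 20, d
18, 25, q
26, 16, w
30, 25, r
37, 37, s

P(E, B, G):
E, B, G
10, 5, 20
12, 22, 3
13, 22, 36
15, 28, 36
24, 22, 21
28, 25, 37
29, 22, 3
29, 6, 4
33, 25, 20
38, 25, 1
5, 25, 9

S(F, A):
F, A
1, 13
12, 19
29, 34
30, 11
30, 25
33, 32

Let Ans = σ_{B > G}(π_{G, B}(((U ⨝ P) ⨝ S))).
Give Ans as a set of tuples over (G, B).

U ⋈ P (natural join on B): {(1, 25, d, 28, 37), (1, 25, d, 33, 20), (1, 25, d, 38, 1), (1, 25, d, 5, 9), (18, 25, q, 28, 37), (18, 25, q, 33, 20), (18, 25, q, 38, 1), (18, 25, q, 5, 9), (30, 25, r, 28, 37), (30, 25, r, 33, 20), (30, 25, r, 38, 1), (30, 25, r, 5, 9)}
(U ⨝ P) ⋈ S (natural join on F): {(1, 25, d, 28, 37, 13), (1, 25, d, 33, 20, 13), (1, 25, d, 38, 1, 13), (1, 25, d, 5, 9, 13), (30, 25, r, 28, 37, 11), (30, 25, r, 28, 37, 25), (30, 25, r, 33, 20, 11), (30, 25, r, 33, 20, 25), (30, 25, r, 38, 1, 11), (30, 25, r, 38, 1, 25), (30, 25, r, 5, 9, 11), (30, 25, r, 5, 9, 25)}
Keep only column(s) G, B (8 duplicate(s) eliminated): {(1, 25), (20, 25), (37, 25), (9, 25)}
Apply σ_{B > G}; surviving tuples: {(1, 25), (20, 25), (9, 25)}

{(1, 25), (20, 25), (9, 25)}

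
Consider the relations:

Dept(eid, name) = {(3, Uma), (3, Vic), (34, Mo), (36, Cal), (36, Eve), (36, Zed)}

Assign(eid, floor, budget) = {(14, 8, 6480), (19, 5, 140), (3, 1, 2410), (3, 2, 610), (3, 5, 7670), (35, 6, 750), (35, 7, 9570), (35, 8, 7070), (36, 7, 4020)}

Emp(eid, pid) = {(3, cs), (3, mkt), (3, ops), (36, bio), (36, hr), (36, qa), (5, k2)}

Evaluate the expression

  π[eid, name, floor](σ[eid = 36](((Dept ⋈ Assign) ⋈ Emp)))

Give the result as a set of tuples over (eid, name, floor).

{(36, Cal, 7), (36, Eve, 7), (36, Zed, 7)}

Dept ⋈ Assign (natural join on eid): {(3, Uma, 1, 2410), (3, Uma, 2, 610), (3, Uma, 5, 7670), (3, Vic, 1, 2410), (3, Vic, 2, 610), (3, Vic, 5, 7670), (36, Cal, 7, 4020), (36, Eve, 7, 4020), (36, Zed, 7, 4020)}
(Dept ⋈ Assign) ⋈ Emp (natural join on eid): {(3, Uma, 1, 2410, cs), (3, Uma, 1, 2410, mkt), (3, Uma, 1, 2410, ops), (3, Uma, 2, 610, cs), (3, Uma, 2, 610, mkt), (3, Uma, 2, 610, ops), (3, Uma, 5, 7670, cs), (3, Uma, 5, 7670, mkt), (3, Uma, 5, 7670, ops), (3, Vic, 1, 2410, cs), (3, Vic, 1, 2410, mkt), (3, Vic, 1, 2410, ops), (3, Vic, 2, 610, cs), (3, Vic, 2, 610, mkt), (3, Vic, 2, 610, ops), (3, Vic, 5, 7670, cs), (3, Vic, 5, 7670, mkt), (3, Vic, 5, 7670, ops), (36, Cal, 7, 4020, bio), (36, Cal, 7, 4020, hr), (36, Cal, 7, 4020, qa), (36, Eve, 7, 4020, bio), (36, Eve, 7, 4020, hr), (36, Eve, 7, 4020, qa), (36, Zed, 7, 4020, bio), (36, Zed, 7, 4020, hr), (36, Zed, 7, 4020, qa)}
Filtering on eid = 36 leaves {(36, Cal, 7, 4020, bio), (36, Cal, 7, 4020, hr), (36, Cal, 7, 4020, qa), (36, Eve, 7, 4020, bio), (36, Eve, 7, 4020, hr), (36, Eve, 7, 4020, qa), (36, Zed, 7, 4020, bio), (36, Zed, 7, 4020, hr), (36, Zed, 7, 4020, qa)}.
Projecting to eid, name, floor (6 duplicate(s) eliminated): {(36, Cal, 7), (36, Eve, 7), (36, Zed, 7)}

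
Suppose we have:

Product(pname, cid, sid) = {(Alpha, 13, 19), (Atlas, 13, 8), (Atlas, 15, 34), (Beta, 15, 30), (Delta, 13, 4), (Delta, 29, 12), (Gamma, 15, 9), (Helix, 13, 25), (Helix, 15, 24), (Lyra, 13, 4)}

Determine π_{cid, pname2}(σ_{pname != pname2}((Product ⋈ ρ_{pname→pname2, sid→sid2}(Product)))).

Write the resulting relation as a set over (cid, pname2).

{(13, Alpha), (13, Atlas), (13, Delta), (13, Helix), (13, Lyra), (15, Atlas), (15, Beta), (15, Gamma), (15, Helix)}

ρ[pname→pname2, sid→sid2]: schema becomes (pname2, cid, sid2); tuples unchanged.
Product ⋈ ρ_{pname→pname2, sid→sid2}(Product) (natural join on cid): {(Alpha, 13, 19, Alpha, 19), (Alpha, 13, 19, Atlas, 8), (Alpha, 13, 19, Delta, 4), (Alpha, 13, 19, Helix, 25), (Alpha, 13, 19, Lyra, 4), (Atlas, 13, 8, Alpha, 19), (Atlas, 13, 8, Atlas, 8), (Atlas, 13, 8, Delta, 4), (Atlas, 13, 8, Helix, 25), (Atlas, 13, 8, Lyra, 4), (Atlas, 15, 34, Atlas, 34), (Atlas, 15, 34, Beta, 30), (Atlas, 15, 34, Gamma, 9), (Atlas, 15, 34, Helix, 24), (Beta, 15, 30, Atlas, 34), (Beta, 15, 30, Beta, 30), (Beta, 15, 30, Gamma, 9), (Beta, 15, 30, Helix, 24), (Delta, 13, 4, Alpha, 19), (Delta, 13, 4, Atlas, 8), (Delta, 13, 4, Delta, 4), (Delta, 13, 4, Helix, 25), (Delta, 13, 4, Lyra, 4), (Delta, 29, 12, Delta, 12), (Gamma, 15, 9, Atlas, 34), (Gamma, 15, 9, Beta, 30), (Gamma, 15, 9, Gamma, 9), (Gamma, 15, 9, Helix, 24), (Helix, 13, 25, Alpha, 19), (Helix, 13, 25, Atlas, 8), (Helix, 13, 25, Delta, 4), (Helix, 13, 25, Helix, 25), (Helix, 13, 25, Lyra, 4), (Helix, 15, 24, Atlas, 34), (Helix, 15, 24, Beta, 30), (Helix, 15, 24, Gamma, 9), (Helix, 15, 24, Helix, 24), (Lyra, 13, 4, Alpha, 19), (Lyra, 13, 4, Atlas, 8), (Lyra, 13, 4, Delta, 4), (Lyra, 13, 4, Helix, 25), (Lyra, 13, 4, Lyra, 4)}
σ[pname != pname2]: keep tuples satisfying pname != pname2 → {(Alpha, 13, 19, Atlas, 8), (Alpha, 13, 19, Delta, 4), (Alpha, 13, 19, Helix, 25), (Alpha, 13, 19, Lyra, 4), (Atlas, 13, 8, Alpha, 19), (Atlas, 13, 8, Delta, 4), (Atlas, 13, 8, Helix, 25), (Atlas, 13, 8, Lyra, 4), (Atlas, 15, 34, Beta, 30), (Atlas, 15, 34, Gamma, 9), (Atlas, 15, 34, Helix, 24), (Beta, 15, 30, Atlas, 34), (Beta, 15, 30, Gamma, 9), (Beta, 15, 30, Helix, 24), (Delta, 13, 4, Alpha, 19), (Delta, 13, 4, Atlas, 8), (Delta, 13, 4, Helix, 25), (Delta, 13, 4, Lyra, 4), (Gamma, 15, 9, Atlas, 34), (Gamma, 15, 9, Beta, 30), (Gamma, 15, 9, Helix, 24), (Helix, 13, 25, Alpha, 19), (Helix, 13, 25, Atlas, 8), (Helix, 13, 25, Delta, 4), (Helix, 13, 25, Lyra, 4), (Helix, 15, 24, Atlas, 34), (Helix, 15, 24, Beta, 30), (Helix, 15, 24, Gamma, 9), (Lyra, 13, 4, Alpha, 19), (Lyra, 13, 4, Atlas, 8), (Lyra, 13, 4, Delta, 4), (Lyra, 13, 4, Helix, 25)}
π[cid, pname2]: project onto (cid, pname2) (23 duplicate(s) eliminated) → {(13, Alpha), (13, Atlas), (13, Delta), (13, Helix), (13, Lyra), (15, Atlas), (15, Beta), (15, Gamma), (15, Helix)}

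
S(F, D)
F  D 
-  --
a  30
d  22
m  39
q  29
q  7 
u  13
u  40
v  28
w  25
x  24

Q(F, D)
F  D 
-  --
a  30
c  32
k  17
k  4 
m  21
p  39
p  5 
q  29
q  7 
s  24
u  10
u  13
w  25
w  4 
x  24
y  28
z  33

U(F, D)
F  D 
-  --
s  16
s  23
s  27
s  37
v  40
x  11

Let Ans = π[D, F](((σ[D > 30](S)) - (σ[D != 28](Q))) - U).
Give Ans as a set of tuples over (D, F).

σ[D > 30]: keep tuples satisfying D > 30 → {(m, 39), (u, 40)}
σ[D != 28]: keep tuples satisfying D != 28 → {(a, 30), (c, 32), (k, 17), (k, 4), (m, 21), (p, 39), (p, 5), (q, 29), (q, 7), (s, 24), (u, 10), (u, 13), (w, 25), (w, 4), (x, 24), (z, 33)}
Taking the difference: {(m, 39), (u, 40)}
Taking the difference: {(m, 39), (u, 40)}
Projecting to D, F: {(39, m), (40, u)}

{(39, m), (40, u)}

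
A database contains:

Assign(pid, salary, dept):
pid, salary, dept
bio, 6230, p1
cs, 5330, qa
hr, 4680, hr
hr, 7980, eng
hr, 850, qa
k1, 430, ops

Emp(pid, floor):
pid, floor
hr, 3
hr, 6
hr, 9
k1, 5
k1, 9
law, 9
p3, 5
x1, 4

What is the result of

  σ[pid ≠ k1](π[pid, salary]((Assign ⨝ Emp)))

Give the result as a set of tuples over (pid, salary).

Joining Assign and Emp on pid yields {(hr, 4680, hr, 3), (hr, 4680, hr, 6), (hr, 4680, hr, 9), (hr, 7980, eng, 3), (hr, 7980, eng, 6), (hr, 7980, eng, 9), (hr, 850, qa, 3), (hr, 850, qa, 6), (hr, 850, qa, 9), (k1, 430, ops, 5), (k1, 430, ops, 9)}.
π[pid, salary]: project onto (pid, salary) (7 duplicate(s) eliminated) → {(hr, 4680), (hr, 7980), (hr, 850), (k1, 430)}
σ[pid ≠ k1]: keep tuples satisfying pid ≠ k1 → {(hr, 4680), (hr, 7980), (hr, 850)}

{(hr, 4680), (hr, 7980), (hr, 850)}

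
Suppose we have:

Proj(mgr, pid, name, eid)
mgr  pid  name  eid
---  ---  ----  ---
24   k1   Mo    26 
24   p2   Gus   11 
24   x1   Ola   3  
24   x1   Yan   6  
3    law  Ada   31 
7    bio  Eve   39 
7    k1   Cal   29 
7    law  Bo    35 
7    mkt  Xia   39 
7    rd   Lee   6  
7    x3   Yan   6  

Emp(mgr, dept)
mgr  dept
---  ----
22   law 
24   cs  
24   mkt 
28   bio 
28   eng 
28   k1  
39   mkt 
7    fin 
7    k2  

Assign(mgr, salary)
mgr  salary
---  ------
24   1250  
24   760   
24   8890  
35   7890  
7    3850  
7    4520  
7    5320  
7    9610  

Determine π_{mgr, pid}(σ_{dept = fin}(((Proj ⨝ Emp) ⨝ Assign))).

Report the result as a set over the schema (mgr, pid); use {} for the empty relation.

Natural join on mgr: {(24, k1, Mo, 26, cs), (24, k1, Mo, 26, mkt), (24, p2, Gus, 11, cs), (24, p2, Gus, 11, mkt), (24, x1, Ola, 3, cs), (24, x1, Ola, 3, mkt), (24, x1, Yan, 6, cs), (24, x1, Yan, 6, mkt), (7, bio, Eve, 39, fin), (7, bio, Eve, 39, k2), (7, k1, Cal, 29, fin), (7, k1, Cal, 29, k2), (7, law, Bo, 35, fin), (7, law, Bo, 35, k2), (7, mkt, Xia, 39, fin), (7, mkt, Xia, 39, k2), (7, rd, Lee, 6, fin), (7, rd, Lee, 6, k2), (7, x3, Yan, 6, fin), (7, x3, Yan, 6, k2)}
Natural join on mgr: {(24, k1, Mo, 26, cs, 1250), (24, k1, Mo, 26, cs, 760), (24, k1, Mo, 26, cs, 8890), (24, k1, Mo, 26, mkt, 1250), (24, k1, Mo, 26, mkt, 760), (24, k1, Mo, 26, mkt, 8890), (24, p2, Gus, 11, cs, 1250), (24, p2, Gus, 11, cs, 760), (24, p2, Gus, 11, cs, 8890), (24, p2, Gus, 11, mkt, 1250), (24, p2, Gus, 11, mkt, 760), (24, p2, Gus, 11, mkt, 8890), (24, x1, Ola, 3, cs, 1250), (24, x1, Ola, 3, cs, 760), (24, x1, Ola, 3, cs, 8890), (24, x1, Ola, 3, mkt, 1250), (24, x1, Ola, 3, mkt, 760), (24, x1, Ola, 3, mkt, 8890), (24, x1, Yan, 6, cs, 1250), (24, x1, Yan, 6, cs, 760), (24, x1, Yan, 6, cs, 8890), (24, x1, Yan, 6, mkt, 1250), (24, x1, Yan, 6, mkt, 760), (24, x1, Yan, 6, mkt, 8890), (7, bio, Eve, 39, fin, 3850), (7, bio, Eve, 39, fin, 4520), (7, bio, Eve, 39, fin, 5320), (7, bio, Eve, 39, fin, 9610), (7, bio, Eve, 39, k2, 3850), (7, bio, Eve, 39, k2, 4520), (7, bio, Eve, 39, k2, 5320), (7, bio, Eve, 39, k2, 9610), (7, k1, Cal, 29, fin, 3850), (7, k1, Cal, 29, fin, 4520), (7, k1, Cal, 29, fin, 5320), (7, k1, Cal, 29, fin, 9610), (7, k1, Cal, 29, k2, 3850), (7, k1, Cal, 29, k2, 4520), (7, k1, Cal, 29, k2, 5320), (7, k1, Cal, 29, k2, 9610), (7, law, Bo, 35, fin, 3850), (7, law, Bo, 35, fin, 4520), (7, law, Bo, 35, fin, 5320), (7, law, Bo, 35, fin, 9610), (7, law, Bo, 35, k2, 3850), (7, law, Bo, 35, k2, 4520), (7, law, Bo, 35, k2, 5320), (7, law, Bo, 35, k2, 9610), (7, mkt, Xia, 39, fin, 3850), (7, mkt, Xia, 39, fin, 4520), (7, mkt, Xia, 39, fin, 5320), (7, mkt, Xia, 39, fin, 9610), (7, mkt, Xia, 39, k2, 3850), (7, mkt, Xia, 39, k2, 4520), (7, mkt, Xia, 39, k2, 5320), (7, mkt, Xia, 39, k2, 9610), (7, rd, Lee, 6, fin, 3850), (7, rd, Lee, 6, fin, 4520), (7, rd, Lee, 6, fin, 5320), (7, rd, Lee, 6, fin, 9610), (7, rd, Lee, 6, k2, 3850), (7, rd, Lee, 6, k2, 4520), (7, rd, Lee, 6, k2, 5320), (7, rd, Lee, 6, k2, 9610), (7, x3, Yan, 6, fin, 3850), (7, x3, Yan, 6, fin, 4520), (7, x3, Yan, 6, fin, 5320), (7, x3, Yan, 6, fin, 9610), (7, x3, Yan, 6, k2, 3850), (7, x3, Yan, 6, k2, 4520), (7, x3, Yan, 6, k2, 5320), (7, x3, Yan, 6, k2, 9610)}
σ[dept = fin]: keep tuples satisfying dept = fin → {(7, bio, Eve, 39, fin, 3850), (7, bio, Eve, 39, fin, 4520), (7, bio, Eve, 39, fin, 5320), (7, bio, Eve, 39, fin, 9610), (7, k1, Cal, 29, fin, 3850), (7, k1, Cal, 29, fin, 4520), (7, k1, Cal, 29, fin, 5320), (7, k1, Cal, 29, fin, 9610), (7, law, Bo, 35, fin, 3850), (7, law, Bo, 35, fin, 4520), (7, law, Bo, 35, fin, 5320), (7, law, Bo, 35, fin, 9610), (7, mkt, Xia, 39, fin, 3850), (7, mkt, Xia, 39, fin, 4520), (7, mkt, Xia, 39, fin, 5320), (7, mkt, Xia, 39, fin, 9610), (7, rd, Lee, 6, fin, 3850), (7, rd, Lee, 6, fin, 4520), (7, rd, Lee, 6, fin, 5320), (7, rd, Lee, 6, fin, 9610), (7, x3, Yan, 6, fin, 3850), (7, x3, Yan, 6, fin, 4520), (7, x3, Yan, 6, fin, 5320), (7, x3, Yan, 6, fin, 9610)}
π_{mgr, pid} gives {(7, bio), (7, k1), (7, law), (7, mkt), (7, rd), (7, x3)} (18 duplicate(s) eliminated).

{(7, bio), (7, k1), (7, law), (7, mkt), (7, rd), (7, x3)}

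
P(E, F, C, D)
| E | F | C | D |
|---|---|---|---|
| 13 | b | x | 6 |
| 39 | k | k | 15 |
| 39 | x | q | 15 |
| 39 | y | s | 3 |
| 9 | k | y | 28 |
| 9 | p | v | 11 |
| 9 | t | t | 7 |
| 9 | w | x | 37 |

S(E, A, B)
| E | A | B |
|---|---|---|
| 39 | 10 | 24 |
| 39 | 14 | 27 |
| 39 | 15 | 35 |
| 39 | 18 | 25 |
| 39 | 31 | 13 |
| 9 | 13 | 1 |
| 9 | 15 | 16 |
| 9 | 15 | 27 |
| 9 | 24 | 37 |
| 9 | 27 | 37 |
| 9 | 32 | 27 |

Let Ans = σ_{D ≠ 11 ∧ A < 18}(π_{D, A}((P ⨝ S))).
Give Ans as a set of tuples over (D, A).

{(15, 10), (15, 14), (15, 15), (28, 13), (28, 15), (3, 10), (3, 14), (3, 15), (37, 13), (37, 15), (7, 13), (7, 15)}

Joining P and S on E yields {(39, k, k, 15, 10, 24), (39, k, k, 15, 14, 27), (39, k, k, 15, 15, 35), (39, k, k, 15, 18, 25), (39, k, k, 15, 31, 13), (39, x, q, 15, 10, 24), (39, x, q, 15, 14, 27), (39, x, q, 15, 15, 35), (39, x, q, 15, 18, 25), (39, x, q, 15, 31, 13), (39, y, s, 3, 10, 24), (39, y, s, 3, 14, 27), (39, y, s, 3, 15, 35), (39, y, s, 3, 18, 25), (39, y, s, 3, 31, 13), (9, k, y, 28, 13, 1), (9, k, y, 28, 15, 16), (9, k, y, 28, 15, 27), (9, k, y, 28, 24, 37), (9, k, y, 28, 27, 37), (9, k, y, 28, 32, 27), (9, p, v, 11, 13, 1), (9, p, v, 11, 15, 16), (9, p, v, 11, 15, 27), (9, p, v, 11, 24, 37), (9, p, v, 11, 27, 37), (9, p, v, 11, 32, 27), (9, t, t, 7, 13, 1), (9, t, t, 7, 15, 16), (9, t, t, 7, 15, 27), (9, t, t, 7, 24, 37), (9, t, t, 7, 27, 37), (9, t, t, 7, 32, 27), (9, w, x, 37, 13, 1), (9, w, x, 37, 15, 16), (9, w, x, 37, 15, 27), (9, w, x, 37, 24, 37), (9, w, x, 37, 27, 37), (9, w, x, 37, 32, 27)}.
π_{D, A} gives {(11, 13), (11, 15), (11, 24), (11, 27), (11, 32), (15, 10), (15, 14), (15, 15), (15, 18), (15, 31), (28, 13), (28, 15), (28, 24), (28, 27), (28, 32), (3, 10), (3, 14), (3, 15), (3, 18), (3, 31), (37, 13), (37, 15), (37, 24), (37, 27), (37, 32), (7, 13), (7, 15), (7, 24), (7, 27), (7, 32)} (9 duplicate(s) eliminated).
Apply σ_{D ≠ 11 ∧ A < 18}; surviving tuples: {(15, 10), (15, 14), (15, 15), (28, 13), (28, 15), (3, 10), (3, 14), (3, 15), (37, 13), (37, 15), (7, 13), (7, 15)}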